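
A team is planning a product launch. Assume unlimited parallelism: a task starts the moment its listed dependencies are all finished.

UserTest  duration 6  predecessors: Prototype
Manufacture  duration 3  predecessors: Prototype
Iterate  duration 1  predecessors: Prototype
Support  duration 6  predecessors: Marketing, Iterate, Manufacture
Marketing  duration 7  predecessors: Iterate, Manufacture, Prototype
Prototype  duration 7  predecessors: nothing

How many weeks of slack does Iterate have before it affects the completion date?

2

Critical path: Prototype→Manufacture→Marketing→Support = 7+3+7+6 = 23, so the finish is 23 weeks.
Iterate finishes as early as 8 and must finish by 10.
Float = 23 − 21 = 2.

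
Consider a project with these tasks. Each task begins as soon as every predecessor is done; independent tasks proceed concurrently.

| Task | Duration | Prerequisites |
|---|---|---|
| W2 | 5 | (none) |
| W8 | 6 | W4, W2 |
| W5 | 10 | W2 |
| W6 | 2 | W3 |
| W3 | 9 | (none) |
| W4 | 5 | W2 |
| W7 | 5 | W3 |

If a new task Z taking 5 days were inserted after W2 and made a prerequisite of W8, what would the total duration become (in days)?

Originally the project takes 16 days.
With Z inserted, W8 now waits for max(W4, W2, Z).
New critical path: W2→Z→W8 = 5+5+6 = 16 ⇒ 16 days.

16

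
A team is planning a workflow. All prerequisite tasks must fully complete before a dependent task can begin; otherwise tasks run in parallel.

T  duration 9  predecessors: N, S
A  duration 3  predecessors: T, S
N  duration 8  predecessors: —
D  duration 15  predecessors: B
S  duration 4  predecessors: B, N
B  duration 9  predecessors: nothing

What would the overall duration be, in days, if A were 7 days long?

29

Actual critical path: B→S→T→A = 9+4+9+3 = 25 ⇒ 25 days.
A is on the critical path; changing it to 7 makes that path 29 days.
No other chain overtakes it, so the finish is 29 days.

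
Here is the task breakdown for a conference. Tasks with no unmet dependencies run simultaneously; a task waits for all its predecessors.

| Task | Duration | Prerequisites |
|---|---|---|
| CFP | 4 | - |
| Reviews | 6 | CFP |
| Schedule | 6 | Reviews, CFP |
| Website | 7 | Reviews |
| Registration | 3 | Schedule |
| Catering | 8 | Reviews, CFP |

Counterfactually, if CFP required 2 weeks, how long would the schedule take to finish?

17

The binding path is CFP→Reviews→Schedule→Registration = 4+6+6+3 = 19; finish at 19 weeks.
CFP is on the critical path; changing it to 2 makes that path 17 weeks.
That remains the longest chain; total 17 weeks.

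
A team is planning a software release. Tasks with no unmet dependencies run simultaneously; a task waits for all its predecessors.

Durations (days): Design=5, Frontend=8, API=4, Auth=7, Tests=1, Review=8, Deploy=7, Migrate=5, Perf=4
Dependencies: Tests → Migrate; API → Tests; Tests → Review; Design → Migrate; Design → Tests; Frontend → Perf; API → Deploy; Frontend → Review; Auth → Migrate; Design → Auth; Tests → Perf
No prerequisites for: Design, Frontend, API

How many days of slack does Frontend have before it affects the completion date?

1

The longest chain is Design→Auth→Migrate = 5+7+5 = 17; overall finish 17 days.
Frontend finishes as early as 8 and must finish by 9.
Slack of Frontend = 1 − 0 = 1 day.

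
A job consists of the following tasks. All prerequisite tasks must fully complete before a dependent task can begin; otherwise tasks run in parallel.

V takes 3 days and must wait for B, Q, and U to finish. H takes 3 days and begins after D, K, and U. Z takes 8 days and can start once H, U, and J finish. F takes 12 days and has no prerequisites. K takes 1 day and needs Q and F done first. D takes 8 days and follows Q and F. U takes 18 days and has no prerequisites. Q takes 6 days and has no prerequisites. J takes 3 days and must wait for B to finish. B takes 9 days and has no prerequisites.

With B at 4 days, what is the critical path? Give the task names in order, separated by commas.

Actual critical path: F→D→H→Z = 12+8+3+8 = 31 ⇒ 31 days.
The longest path through B is only 20 days, so B has float 11.
The critical path is still F→D→H→Z; finish is now 31 days.

F, D, H, Z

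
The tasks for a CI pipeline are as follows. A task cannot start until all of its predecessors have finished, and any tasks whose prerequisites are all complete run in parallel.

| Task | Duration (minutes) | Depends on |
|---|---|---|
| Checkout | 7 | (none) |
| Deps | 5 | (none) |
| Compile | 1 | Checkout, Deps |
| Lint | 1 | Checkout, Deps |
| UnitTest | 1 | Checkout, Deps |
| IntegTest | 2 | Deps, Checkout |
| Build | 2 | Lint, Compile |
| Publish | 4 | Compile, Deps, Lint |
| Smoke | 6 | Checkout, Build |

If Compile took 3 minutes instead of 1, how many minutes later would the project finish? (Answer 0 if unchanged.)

Baseline: Checkout→Compile→Build→Smoke = 7+1+2+6 = 16 → 16 minutes.
Compile is on the critical path; changing it to 3 makes that path 18 minutes.
That remains the longest chain; total 18 minutes.
Change in finish: 18 − 16 = +2 minutes.

2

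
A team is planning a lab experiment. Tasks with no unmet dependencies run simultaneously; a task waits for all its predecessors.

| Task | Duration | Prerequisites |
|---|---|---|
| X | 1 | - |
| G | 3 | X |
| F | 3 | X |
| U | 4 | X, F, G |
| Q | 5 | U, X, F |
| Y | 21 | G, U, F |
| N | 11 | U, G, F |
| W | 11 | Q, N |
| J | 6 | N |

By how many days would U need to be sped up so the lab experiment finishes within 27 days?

3

Current finish: 30 days; target: 27.
U is on every critical path, so each day cut from U cuts the finish by one (this holds down to a finish of 27).
Need 30 − 27 = 3 days off U → U becomes 1 day, finish becomes 27.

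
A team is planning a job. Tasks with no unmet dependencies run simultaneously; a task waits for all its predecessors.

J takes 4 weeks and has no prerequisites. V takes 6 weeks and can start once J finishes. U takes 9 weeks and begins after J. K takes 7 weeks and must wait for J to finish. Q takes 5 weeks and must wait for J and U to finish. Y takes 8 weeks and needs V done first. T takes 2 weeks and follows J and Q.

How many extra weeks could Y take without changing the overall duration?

2

The longest chain is J→U→Q→T = 4+9+5+2 = 20; overall finish 20 weeks.
Longest path through Y: 18 weeks (earliest finish 18, latest finish 20).
So Y can slip 20 − 18 = 2 weeks.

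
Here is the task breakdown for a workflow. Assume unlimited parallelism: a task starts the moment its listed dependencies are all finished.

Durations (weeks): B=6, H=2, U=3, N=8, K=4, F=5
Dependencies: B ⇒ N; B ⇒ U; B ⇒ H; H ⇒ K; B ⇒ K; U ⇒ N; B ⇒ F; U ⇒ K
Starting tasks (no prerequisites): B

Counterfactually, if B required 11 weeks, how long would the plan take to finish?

Critical path before the change: B→U→N = 6+3+8 = 17 giving 17 weeks.
Since B is critical, the +5 change carries straight to that chain (now 22 weeks).
No other chain overtakes it, so the finish is 22 weeks.

22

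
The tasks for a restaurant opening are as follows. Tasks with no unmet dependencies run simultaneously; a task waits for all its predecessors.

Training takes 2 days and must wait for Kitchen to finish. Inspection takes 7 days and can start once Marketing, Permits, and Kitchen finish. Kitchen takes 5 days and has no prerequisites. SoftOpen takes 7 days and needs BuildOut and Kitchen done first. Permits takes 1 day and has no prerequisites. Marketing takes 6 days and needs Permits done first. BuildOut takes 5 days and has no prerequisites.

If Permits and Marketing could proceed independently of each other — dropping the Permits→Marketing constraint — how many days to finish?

With the dependency in place, Permits→Marketing→Inspection = 1+6+7 = 14 sets the finish at 14 days.
Without Permits→Marketing, Marketing's earliest start moves from 1 to 0.
After: Marketing→Inspection = 6+7 = 13 → 13 days.

13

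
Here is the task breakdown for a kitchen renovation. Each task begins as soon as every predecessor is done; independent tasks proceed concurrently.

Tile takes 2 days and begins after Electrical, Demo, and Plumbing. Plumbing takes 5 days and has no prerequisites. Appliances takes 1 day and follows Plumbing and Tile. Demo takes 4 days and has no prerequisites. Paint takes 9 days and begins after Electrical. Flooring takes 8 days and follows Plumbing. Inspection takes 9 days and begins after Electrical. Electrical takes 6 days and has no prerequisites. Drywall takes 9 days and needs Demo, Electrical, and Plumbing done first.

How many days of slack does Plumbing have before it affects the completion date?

1

Critical path: Electrical→Drywall = 6+9 = 15, so the finish is 15 days.
The longest chain containing Plumbing totals 14 days.
Float = 15 − 14 = 1.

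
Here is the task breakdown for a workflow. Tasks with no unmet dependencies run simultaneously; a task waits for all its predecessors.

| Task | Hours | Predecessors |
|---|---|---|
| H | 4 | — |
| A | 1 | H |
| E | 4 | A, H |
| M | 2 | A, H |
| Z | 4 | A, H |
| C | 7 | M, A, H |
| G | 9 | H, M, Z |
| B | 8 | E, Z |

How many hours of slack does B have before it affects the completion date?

H→A→Z→G = 4+1+4+9 = 18 sets the makespan at 18 hours.
Longest path through B: 17 hours (earliest finish 17, latest finish 18).
Float = 18 − 17 = 1.

1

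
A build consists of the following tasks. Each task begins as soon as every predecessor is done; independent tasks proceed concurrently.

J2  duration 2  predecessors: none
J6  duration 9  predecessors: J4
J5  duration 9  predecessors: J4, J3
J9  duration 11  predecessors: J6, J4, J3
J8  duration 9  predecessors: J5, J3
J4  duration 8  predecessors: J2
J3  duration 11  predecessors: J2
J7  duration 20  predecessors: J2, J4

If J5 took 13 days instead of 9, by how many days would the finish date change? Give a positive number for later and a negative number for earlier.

4

As given, the longest chain is J2→J3→J5→J8 = 2+11+9+9 = 31, so the finish is 31 days.
Since J5 is critical, the +4 change carries straight to that chain (now 35 days).
No other chain overtakes it, so the finish is 35 days.
Change in finish: 35 − 31 = +4 days.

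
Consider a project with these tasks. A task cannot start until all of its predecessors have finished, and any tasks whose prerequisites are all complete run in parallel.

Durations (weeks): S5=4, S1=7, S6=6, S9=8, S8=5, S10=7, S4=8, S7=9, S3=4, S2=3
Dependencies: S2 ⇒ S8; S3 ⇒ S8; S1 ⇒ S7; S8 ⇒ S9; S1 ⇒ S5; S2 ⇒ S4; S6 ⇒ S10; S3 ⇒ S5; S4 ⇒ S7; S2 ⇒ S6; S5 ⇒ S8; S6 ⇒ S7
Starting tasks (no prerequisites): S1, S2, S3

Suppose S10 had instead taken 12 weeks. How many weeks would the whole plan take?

24

Baseline: S1→S5→S8→S9 = 7+4+5+8 = 24 → 24 weeks.
The longest path through S10 is only 16 weeks, so S10 has float 8.
That remains the longest chain; total 24 weeks.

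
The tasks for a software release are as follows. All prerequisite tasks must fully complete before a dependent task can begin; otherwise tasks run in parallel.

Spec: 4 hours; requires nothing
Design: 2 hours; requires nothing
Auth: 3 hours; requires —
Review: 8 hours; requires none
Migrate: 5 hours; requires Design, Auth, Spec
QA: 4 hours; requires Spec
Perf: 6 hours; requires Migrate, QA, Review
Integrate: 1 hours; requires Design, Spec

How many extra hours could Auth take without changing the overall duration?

1

Spec→Migrate→Perf = 4+5+6 = 15 sets the makespan at 15 hours.
Longest path through Auth: 14 hours (earliest finish 3, latest finish 4).
Float = 15 − 14 = 1.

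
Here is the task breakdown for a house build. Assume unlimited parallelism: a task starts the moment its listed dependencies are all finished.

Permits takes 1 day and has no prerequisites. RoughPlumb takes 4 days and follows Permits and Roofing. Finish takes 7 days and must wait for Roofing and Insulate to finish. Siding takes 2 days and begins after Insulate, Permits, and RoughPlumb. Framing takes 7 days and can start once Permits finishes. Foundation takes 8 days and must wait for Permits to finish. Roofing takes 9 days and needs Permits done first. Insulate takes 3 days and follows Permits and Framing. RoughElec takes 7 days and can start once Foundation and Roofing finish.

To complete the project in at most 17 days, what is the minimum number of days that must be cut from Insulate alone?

Current finish: 18 days; target: 17.
Insulate is on every critical path, so each day cut from Insulate cuts the finish by one (this holds down to a finish of 17).
Need 18 − 17 = 1 day off Insulate → Insulate becomes 2 days, finish becomes 17.

1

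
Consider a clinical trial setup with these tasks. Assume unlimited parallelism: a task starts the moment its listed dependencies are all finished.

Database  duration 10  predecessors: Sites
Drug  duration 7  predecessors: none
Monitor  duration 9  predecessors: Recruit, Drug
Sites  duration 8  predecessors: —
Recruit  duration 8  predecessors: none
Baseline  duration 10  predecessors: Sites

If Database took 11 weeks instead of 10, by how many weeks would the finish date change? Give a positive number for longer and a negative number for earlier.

1

As given, the longest chain is Sites→Database = 8+10 = 18, so the finish is 18 weeks.
Database lies on that path, so at 11 weeks the path becomes 19 weeks.
No other chain overtakes it, so the finish is 19 weeks.
Change in finish: 19 − 18 = +1 weeks.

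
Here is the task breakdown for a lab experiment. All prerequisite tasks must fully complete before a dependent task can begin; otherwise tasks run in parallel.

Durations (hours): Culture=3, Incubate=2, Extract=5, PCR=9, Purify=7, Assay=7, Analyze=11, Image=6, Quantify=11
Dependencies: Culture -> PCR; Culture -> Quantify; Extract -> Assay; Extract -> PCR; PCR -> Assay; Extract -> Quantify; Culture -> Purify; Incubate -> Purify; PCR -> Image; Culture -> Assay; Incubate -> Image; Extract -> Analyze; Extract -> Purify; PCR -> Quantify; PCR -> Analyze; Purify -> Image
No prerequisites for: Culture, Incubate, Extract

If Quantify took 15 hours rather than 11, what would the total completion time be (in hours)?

Actual critical path: Extract→PCR→Quantify = 5+9+11 = 25 ⇒ 25 hours.
Quantify is on the critical path; changing it to 15 makes that path 29 hours.
That remains the longest chain; total 29 hours.

29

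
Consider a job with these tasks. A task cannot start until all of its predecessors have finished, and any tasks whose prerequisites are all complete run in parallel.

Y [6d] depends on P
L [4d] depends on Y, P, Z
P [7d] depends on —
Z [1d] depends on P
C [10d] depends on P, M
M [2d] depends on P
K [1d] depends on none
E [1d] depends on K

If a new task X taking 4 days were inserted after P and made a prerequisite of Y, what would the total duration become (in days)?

Originally the schedule takes 19 days.
With X inserted, Y now waits for max(P, X).
New critical path: P→X→Y→L = 7+4+6+4 = 21 ⇒ 21 days.

21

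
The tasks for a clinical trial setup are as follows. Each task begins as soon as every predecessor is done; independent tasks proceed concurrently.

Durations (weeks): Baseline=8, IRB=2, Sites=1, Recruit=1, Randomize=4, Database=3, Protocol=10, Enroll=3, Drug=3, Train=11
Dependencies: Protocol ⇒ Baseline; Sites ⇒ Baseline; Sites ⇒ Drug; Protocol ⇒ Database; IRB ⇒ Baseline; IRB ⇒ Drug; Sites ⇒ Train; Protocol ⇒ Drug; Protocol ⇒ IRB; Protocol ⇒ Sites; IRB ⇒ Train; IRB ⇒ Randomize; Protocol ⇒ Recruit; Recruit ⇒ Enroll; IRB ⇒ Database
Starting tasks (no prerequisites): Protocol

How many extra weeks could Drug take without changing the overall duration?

8

The longest chain is Protocol→IRB→Train = 10+2+11 = 23; overall finish 23 weeks.
Longest path through Drug: 15 weeks (earliest finish 15, latest finish 23).
So Drug can slip 23 − 15 = 8 weeks.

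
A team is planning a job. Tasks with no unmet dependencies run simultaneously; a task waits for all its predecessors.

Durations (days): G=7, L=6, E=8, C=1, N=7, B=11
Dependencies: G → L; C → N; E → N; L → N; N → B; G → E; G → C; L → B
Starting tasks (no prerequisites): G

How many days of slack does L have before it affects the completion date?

2

G→E→N→B = 7+8+7+11 = 33 sets the makespan at 33 days.
L finishes as early as 13 and must finish by 15.
Slack of L = 9 − 7 = 2 days.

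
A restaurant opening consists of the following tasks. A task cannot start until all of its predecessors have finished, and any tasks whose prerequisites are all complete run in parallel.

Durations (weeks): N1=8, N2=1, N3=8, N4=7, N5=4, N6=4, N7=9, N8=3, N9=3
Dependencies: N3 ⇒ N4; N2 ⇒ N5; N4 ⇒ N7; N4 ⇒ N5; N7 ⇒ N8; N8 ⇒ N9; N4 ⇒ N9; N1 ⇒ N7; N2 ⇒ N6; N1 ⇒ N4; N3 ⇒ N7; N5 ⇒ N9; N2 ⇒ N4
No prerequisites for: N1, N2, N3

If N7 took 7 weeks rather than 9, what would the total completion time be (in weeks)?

Actual critical path: N1→N4→N7→N8→N9 = 8+7+9+3+3 = 30 ⇒ 30 weeks.
Since N7 is critical, the -2 change carries straight to that chain (now 28 weeks).
That remains the longest chain; total 28 weeks.

28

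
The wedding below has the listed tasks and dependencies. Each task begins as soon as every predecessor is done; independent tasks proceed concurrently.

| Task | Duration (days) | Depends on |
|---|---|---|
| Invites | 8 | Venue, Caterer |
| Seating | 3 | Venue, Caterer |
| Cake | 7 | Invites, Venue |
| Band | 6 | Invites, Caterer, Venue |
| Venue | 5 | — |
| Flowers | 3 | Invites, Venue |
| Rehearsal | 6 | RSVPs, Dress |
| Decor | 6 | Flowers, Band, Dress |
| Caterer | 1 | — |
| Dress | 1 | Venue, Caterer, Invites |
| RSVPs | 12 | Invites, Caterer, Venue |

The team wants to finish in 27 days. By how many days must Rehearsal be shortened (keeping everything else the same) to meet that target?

Current finish: 31 days; target: 27.
Rehearsal is on every critical path, so each day cut from Rehearsal cuts the finish by one (this holds down to a finish of 26).
Need 31 − 27 = 4 days off Rehearsal → Rehearsal becomes 2 days, finish becomes 27.

4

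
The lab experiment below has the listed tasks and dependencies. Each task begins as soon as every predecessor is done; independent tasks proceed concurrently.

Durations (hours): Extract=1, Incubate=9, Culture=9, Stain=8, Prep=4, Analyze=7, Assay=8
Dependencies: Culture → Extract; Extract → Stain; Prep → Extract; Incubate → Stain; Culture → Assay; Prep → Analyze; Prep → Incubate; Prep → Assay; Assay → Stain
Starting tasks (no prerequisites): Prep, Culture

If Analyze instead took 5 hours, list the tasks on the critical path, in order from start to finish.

Culture, Assay, Stain

Critical path before the change: Culture→Assay→Stain = 9+8+8 = 25 giving 25 hours.
Analyze is off the critical path — its longest chain is 11 hours, giving 14 of slack.
No other chain overtakes it, so the finish is 25 hours.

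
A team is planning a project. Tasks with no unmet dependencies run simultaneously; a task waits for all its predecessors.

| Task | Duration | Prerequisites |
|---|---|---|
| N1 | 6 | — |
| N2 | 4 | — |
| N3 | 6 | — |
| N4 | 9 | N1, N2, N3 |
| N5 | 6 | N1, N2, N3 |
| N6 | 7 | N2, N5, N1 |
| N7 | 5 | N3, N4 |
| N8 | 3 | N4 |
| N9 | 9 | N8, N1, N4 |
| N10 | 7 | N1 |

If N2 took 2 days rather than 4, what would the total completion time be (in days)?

27

The binding path is N1→N4→N8→N9 = 6+9+3+9 = 27; finish at 27 days.
N2 is off the critical path — its longest chain is 25 days, giving 2 of slack.
The critical path is still N1→N4→N8→N9; finish is now 27 days.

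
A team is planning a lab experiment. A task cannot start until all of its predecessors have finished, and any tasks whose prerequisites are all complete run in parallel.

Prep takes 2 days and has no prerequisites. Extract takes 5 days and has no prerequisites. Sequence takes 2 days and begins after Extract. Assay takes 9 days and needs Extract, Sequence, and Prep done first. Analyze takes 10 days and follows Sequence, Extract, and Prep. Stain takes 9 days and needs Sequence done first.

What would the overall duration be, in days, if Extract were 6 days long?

18

Critical path before the change: Extract→Sequence→Analyze = 5+2+10 = 17 giving 17 days.
Extract is on the critical path; changing it to 6 makes that path 18 days.
No other chain overtakes it, so the finish is 18 days.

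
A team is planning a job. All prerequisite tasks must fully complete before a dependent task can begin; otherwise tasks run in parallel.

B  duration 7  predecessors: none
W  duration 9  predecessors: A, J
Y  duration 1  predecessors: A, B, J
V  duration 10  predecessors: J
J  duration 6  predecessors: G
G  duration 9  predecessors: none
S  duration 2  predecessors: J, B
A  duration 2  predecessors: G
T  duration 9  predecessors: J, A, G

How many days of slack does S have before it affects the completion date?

G→J→V = 9+6+10 = 25 sets the makespan at 25 days.
S finishes as early as 17 and must finish by 25.
Float = 25 − 17 = 8.

8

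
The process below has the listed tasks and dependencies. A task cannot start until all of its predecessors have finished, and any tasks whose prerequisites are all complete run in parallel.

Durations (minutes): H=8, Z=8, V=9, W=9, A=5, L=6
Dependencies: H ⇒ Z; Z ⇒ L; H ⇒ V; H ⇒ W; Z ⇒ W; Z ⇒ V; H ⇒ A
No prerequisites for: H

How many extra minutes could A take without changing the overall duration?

The longest chain is H→Z→V = 8+8+9 = 25; overall finish 25 minutes.
The longest chain containing A totals 13 minutes.
Slack of A = 20 − 8 = 12 minutes.

12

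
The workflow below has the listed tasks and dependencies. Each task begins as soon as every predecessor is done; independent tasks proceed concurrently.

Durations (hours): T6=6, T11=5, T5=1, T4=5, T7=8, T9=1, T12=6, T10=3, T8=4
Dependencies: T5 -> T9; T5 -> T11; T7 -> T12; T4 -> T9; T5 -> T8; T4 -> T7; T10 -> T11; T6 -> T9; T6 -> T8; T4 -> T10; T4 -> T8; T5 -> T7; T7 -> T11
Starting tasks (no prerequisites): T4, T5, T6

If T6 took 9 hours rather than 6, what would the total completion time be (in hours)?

Actual critical path: T4→T7→T12 = 5+8+6 = 19 ⇒ 19 hours.
T6 has 9 hours of float (longest path through it is 10).
The critical path is still T4→T7→T12; finish is now 19 hours.

19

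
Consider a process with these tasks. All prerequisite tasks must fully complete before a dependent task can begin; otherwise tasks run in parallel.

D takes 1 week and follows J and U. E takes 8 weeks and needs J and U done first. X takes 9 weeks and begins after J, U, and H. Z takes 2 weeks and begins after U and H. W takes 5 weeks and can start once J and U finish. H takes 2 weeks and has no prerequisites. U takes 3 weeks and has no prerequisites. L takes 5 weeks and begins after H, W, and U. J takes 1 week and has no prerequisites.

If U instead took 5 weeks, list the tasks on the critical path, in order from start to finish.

U, W, L

As given, the longest chain is U→W→L = 3+5+5 = 13, so the finish is 13 weeks.
Since U is critical, the +2 change carries straight to that chain (now 15 weeks).
The critical path is still U→W→L; finish is now 15 weeks.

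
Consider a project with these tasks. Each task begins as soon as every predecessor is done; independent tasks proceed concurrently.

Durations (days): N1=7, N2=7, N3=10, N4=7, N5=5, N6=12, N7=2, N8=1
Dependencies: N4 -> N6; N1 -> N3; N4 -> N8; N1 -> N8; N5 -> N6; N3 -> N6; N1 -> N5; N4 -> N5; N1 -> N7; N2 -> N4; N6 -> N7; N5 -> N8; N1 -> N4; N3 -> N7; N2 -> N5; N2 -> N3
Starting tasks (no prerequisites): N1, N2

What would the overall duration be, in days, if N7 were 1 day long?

32

As given, the longest chain is N1→N4→N5→N6→N7 = 7+7+5+12+2 = 33, so the finish is 33 days.
N7 is on the critical path; changing it to 1 makes that path 32 days.
That remains the longest chain; total 32 days.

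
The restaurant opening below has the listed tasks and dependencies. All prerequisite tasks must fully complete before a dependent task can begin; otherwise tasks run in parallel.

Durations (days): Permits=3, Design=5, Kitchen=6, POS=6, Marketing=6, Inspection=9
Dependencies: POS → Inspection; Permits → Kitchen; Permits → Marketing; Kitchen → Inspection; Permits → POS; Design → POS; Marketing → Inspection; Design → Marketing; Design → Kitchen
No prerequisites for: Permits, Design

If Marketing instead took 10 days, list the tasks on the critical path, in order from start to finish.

Design, Marketing, Inspection

As given, the longest chain is Design→Marketing→Inspection = 5+6+9 = 20, so the finish is 20 days.
Since Marketing is critical, the +4 change carries straight to that chain (now 24 days).
No other chain overtakes it, so the finish is 24 days.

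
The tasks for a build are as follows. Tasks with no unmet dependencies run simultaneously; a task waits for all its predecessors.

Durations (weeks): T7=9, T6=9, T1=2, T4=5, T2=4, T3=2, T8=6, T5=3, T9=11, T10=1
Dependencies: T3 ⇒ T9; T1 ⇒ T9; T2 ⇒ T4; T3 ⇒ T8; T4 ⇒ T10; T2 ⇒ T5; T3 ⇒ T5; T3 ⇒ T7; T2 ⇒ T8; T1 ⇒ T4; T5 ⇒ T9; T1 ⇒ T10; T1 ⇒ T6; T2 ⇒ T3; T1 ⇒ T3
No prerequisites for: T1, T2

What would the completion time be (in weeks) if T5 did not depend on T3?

18

Original critical path: T2→T3→T5→T9 = 4+2+3+11 = 20 ⇒ 20 weeks.
Without T3→T5, T5's earliest start moves from 6 to 4.
New critical path: T2→T5→T9 = 4+3+11 = 18 ⇒ 18 weeks.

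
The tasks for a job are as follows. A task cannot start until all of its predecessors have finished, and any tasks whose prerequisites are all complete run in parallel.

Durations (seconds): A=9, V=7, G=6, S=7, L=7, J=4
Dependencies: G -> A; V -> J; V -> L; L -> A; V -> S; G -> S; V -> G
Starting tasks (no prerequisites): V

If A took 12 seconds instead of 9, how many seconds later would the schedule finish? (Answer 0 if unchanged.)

3

As given, the longest chain is V→L→A = 7+7+9 = 23, so the finish is 23 seconds.
Since A is critical, the +3 change carries straight to that chain (now 26 seconds).
That remains the longest chain; total 26 seconds.
Change in finish: 26 − 23 = +3 seconds.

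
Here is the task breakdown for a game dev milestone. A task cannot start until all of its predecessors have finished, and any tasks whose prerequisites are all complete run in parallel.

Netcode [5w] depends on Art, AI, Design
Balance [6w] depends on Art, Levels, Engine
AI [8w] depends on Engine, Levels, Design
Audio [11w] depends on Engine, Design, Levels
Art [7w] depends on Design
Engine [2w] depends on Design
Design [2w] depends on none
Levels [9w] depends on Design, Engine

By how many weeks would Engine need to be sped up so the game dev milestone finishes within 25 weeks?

Current finish: 26 weeks; target: 25.
Engine is on every critical path, so each week cut from Engine cuts the finish by one (this holds down to a finish of 25).
Need 26 − 25 = 1 week off Engine → Engine becomes 1 week, finish becomes 25.

1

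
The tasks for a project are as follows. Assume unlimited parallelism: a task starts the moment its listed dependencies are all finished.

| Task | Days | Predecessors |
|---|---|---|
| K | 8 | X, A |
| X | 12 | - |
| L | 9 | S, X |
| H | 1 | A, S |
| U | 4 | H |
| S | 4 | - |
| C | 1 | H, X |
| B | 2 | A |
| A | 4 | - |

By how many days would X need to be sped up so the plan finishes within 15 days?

6

Current finish: 21 days; target: 15.
X is on every critical path, so each day cut from X cuts the finish by one (this holds down to a finish of 13).
Need 21 − 15 = 6 days off X → X becomes 6 days, finish becomes 15.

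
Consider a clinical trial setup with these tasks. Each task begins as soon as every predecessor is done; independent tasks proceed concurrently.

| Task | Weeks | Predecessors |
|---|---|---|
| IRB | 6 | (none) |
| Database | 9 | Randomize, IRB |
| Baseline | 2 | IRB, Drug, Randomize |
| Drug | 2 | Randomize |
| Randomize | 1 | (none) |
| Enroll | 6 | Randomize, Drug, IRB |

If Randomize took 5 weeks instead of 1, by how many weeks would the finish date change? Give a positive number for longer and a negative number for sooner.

Critical path before the change: IRB→Database = 6+9 = 15 giving 15 weeks.
Randomize is off the critical path — its longest chain is 10 weeks, giving 5 of slack.
That remains the longest chain; total 15 weeks.
Change in finish: 15 − 15 = +0 weeks.

0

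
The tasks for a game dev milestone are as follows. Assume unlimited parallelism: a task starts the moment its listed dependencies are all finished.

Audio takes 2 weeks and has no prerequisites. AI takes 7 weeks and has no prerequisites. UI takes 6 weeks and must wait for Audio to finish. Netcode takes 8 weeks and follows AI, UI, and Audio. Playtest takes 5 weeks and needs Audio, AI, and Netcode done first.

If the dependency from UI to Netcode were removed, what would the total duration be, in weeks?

20

With the dependency in place, Audio→UI→Netcode→Playtest = 2+6+8+5 = 21 sets the finish at 21 weeks.
Without UI→Netcode, Netcode's earliest start moves from 8 to 7.
The longest chain is now AI→Netcode→Playtest = 7+8+5 = 20, so the schedule takes 20 weeks.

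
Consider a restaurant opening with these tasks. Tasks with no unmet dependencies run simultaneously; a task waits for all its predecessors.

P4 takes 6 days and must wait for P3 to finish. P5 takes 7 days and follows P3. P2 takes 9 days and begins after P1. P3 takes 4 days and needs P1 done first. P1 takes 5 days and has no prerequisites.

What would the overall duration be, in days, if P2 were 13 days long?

Actual critical path: P1→P3→P5 = 5+4+7 = 16 ⇒ 16 days.
P2 has 2 days of float (longest path through it is 14).
New critical path: P1→P2 = 5+13 = 18 ⇒ 18 days.

18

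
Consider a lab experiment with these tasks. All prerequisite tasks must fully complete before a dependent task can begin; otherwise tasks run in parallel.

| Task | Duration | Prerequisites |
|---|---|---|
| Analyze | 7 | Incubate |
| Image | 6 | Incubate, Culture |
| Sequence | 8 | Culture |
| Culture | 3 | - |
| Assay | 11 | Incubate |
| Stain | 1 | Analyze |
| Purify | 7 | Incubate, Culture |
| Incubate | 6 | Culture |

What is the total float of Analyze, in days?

3

Critical path: Culture→Incubate→Assay = 3+6+11 = 20, so the finish is 20 days.
Analyze finishes as early as 16 and must finish by 19.
So Analyze can slip 19 − 16 = 3 days.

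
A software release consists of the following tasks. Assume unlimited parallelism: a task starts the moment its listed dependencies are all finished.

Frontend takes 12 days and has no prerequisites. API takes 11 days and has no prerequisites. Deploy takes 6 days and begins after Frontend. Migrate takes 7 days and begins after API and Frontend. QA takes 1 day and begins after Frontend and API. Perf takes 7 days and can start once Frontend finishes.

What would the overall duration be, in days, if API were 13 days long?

Actual critical path: Frontend→Migrate = 12+7 = 19 ⇒ 19 days.
API is off the critical path — its longest chain is 18 days, giving 1 of slack.
Now API→Migrate = 13+7 = 20 is longest, so the finish becomes 20 days.

20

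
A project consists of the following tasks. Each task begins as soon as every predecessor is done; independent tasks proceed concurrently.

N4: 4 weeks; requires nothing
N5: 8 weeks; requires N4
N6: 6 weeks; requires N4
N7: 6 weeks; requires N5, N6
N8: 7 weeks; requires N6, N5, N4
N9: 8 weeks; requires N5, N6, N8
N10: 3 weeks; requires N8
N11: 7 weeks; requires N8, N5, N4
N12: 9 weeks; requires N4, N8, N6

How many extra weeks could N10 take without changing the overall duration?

6

The longest chain is N4→N5→N8→N12 = 4+8+7+9 = 28; overall finish 28 weeks.
Longest path through N10: 22 weeks (earliest finish 22, latest finish 28).
Slack of N10 = 25 − 19 = 6 weeks.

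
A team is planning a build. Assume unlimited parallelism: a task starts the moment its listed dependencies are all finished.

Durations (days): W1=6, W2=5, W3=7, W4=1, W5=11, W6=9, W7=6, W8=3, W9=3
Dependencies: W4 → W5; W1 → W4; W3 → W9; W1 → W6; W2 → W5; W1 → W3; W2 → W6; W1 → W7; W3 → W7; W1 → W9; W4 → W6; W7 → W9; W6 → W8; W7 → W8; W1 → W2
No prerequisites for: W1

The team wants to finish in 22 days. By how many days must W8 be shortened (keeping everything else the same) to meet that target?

1

Current finish: 23 days; target: 22.
W8 is on every critical path, so each day cut from W8 cuts the finish by one (this holds down to a finish of 22).
Need 23 − 22 = 1 day off W8 → W8 becomes 2 days, finish becomes 22.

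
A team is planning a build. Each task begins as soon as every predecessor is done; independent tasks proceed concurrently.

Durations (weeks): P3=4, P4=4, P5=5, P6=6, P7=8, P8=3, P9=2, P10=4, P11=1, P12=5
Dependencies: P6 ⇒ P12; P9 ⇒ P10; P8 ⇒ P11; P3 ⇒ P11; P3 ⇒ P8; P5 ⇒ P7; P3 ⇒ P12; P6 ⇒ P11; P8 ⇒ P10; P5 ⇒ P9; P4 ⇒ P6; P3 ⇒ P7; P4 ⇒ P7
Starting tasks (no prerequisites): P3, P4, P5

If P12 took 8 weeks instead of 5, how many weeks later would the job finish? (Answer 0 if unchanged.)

3

Critical path before the change: P4→P6→P12 = 4+6+5 = 15 giving 15 weeks.
Since P12 is critical, the +3 change carries straight to that chain (now 18 weeks).
No other chain overtakes it, so the finish is 18 weeks.
Change in finish: 18 − 15 = +3 weeks.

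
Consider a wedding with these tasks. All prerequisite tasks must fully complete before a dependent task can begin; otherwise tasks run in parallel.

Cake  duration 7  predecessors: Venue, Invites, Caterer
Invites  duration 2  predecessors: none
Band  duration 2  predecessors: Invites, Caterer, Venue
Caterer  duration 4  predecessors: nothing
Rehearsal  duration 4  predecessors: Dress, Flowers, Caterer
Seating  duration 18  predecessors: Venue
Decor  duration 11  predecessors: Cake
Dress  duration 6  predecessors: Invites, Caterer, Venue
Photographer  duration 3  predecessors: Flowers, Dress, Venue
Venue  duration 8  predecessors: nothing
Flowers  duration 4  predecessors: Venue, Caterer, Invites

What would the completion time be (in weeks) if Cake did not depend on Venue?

26

With the dependency in place, Venue→Cake→Decor = 8+7+11 = 26 sets the finish at 26 weeks.
Without Venue→Cake, Cake's earliest start moves from 8 to 4.
New critical path: Venue→Seating = 8+18 = 26 ⇒ 26 weeks.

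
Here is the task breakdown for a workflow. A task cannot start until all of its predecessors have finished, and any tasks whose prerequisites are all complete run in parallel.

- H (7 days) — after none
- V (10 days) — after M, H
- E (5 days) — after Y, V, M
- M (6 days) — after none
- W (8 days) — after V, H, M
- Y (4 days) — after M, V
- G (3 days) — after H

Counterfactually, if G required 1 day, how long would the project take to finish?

26

Critical path before the change: H→V→Y→E = 7+10+4+5 = 26 giving 26 days.
G is off the critical path — its longest chain is 10 days, giving 16 of slack.
That remains the longest chain; total 26 days.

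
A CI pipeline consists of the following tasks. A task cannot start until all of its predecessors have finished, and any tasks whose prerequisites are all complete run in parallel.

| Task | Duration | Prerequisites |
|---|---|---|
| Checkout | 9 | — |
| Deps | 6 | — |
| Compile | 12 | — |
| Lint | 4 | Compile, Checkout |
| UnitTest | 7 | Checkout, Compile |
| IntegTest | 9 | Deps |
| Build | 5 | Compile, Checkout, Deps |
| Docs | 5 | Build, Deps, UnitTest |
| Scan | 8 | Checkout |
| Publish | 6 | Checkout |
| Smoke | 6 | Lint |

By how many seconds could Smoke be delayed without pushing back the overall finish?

2

The longest chain is Compile→UnitTest→Docs = 12+7+5 = 24; overall finish 24 seconds.
The longest chain containing Smoke totals 22 seconds.
Float = 24 − 22 = 2.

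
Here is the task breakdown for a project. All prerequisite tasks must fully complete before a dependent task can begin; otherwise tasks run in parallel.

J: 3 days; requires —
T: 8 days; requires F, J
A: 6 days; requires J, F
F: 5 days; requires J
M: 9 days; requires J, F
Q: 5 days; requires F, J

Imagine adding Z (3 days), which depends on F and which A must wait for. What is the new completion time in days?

Originally the job takes 17 days.
With Z inserted, A now waits for max(J, F, Z).
New critical path: J→F→Z→A = 3+5+3+6 = 17 ⇒ 17 days.

17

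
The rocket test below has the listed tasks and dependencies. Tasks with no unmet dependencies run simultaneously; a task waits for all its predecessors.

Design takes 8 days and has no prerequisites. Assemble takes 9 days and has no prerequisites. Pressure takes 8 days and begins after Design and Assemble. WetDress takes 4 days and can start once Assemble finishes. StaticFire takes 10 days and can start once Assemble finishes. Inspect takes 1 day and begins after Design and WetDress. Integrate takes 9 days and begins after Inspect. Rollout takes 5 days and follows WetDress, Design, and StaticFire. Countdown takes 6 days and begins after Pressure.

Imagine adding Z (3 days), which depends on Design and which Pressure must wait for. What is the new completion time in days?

Originally the plan takes 24 days.
With Z inserted, Pressure now waits for max(Design, Assemble, Z).
New critical path: Design→Z→Pressure→Countdown = 8+3+8+6 = 25 ⇒ 25 days.

25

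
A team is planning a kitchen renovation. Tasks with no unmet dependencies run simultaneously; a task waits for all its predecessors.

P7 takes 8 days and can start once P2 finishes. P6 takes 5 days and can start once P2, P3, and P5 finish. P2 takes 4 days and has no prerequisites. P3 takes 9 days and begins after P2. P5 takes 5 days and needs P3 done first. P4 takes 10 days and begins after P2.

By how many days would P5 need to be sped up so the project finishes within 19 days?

4

Current finish: 23 days; target: 19.
P5 is on every critical path, so each day cut from P5 cuts the finish by one (this holds down to a finish of 19).
Need 23 − 19 = 4 days off P5 → P5 becomes 1 day, finish becomes 19.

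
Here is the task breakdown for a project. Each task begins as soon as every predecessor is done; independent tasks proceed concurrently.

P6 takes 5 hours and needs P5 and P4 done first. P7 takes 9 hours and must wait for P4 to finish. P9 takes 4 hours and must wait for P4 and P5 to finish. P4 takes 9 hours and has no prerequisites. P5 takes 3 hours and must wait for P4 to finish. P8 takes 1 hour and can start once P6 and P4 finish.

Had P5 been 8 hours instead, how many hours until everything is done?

Critical path before the change: P4→P5→P6→P8 = 9+3+5+1 = 18 giving 18 hours.
P5 is on the critical path; changing it to 8 makes that path 23 hours.
The critical path is still P4→P5→P6→P8; finish is now 23 hours.

23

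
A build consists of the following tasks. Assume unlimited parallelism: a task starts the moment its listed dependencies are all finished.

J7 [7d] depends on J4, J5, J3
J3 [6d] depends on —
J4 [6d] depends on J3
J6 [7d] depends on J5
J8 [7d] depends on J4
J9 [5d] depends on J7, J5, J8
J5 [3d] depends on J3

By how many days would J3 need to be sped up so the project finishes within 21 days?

Current finish: 24 days; target: 21.
J3 is on every critical path, so each day cut from J3 cuts the finish by one (this holds down to a finish of 19).
Need 24 − 21 = 3 days off J3 → J3 becomes 3 days, finish becomes 21.

3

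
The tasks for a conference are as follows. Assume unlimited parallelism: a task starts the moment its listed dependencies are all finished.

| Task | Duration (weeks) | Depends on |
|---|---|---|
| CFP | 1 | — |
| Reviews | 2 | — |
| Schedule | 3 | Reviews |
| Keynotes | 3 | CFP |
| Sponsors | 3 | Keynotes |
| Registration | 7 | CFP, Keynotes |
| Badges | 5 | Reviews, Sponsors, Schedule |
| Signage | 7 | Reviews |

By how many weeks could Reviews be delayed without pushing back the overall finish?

CFP→Keynotes→Sponsors→Badges = 1+3+3+5 = 12 sets the makespan at 12 weeks.
The longest chain containing Reviews totals 10 weeks.
Slack of Reviews = 2 − 0 = 2 weeks.

2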